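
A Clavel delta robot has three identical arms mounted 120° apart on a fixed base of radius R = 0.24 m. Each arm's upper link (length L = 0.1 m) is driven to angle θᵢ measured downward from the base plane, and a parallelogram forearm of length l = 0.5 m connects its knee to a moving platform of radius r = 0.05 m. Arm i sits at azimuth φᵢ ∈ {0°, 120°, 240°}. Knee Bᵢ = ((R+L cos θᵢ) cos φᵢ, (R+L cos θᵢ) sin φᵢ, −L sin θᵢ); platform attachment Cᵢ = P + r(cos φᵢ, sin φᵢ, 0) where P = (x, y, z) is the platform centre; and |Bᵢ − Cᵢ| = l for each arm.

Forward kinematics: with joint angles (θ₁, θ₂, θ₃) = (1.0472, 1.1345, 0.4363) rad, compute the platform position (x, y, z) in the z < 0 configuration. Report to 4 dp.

(-0.0317, -0.0734, -0.4999)

φ1=0.0°: virtual centre (0.2400, 0.0000, -0.0866), radius l
O2 = (0.2323·cos120.0°, 0.2323·sin120.0°, -0.0906) = (-0.1161, 0.2011, -0.0906)
arm 3 at φ=240.0°: (R−r)+L cos θ3 = 0.2806;  O3 = (-0.1403, -0.2430, -0.0423)
subtract pairs → two planes through P
linear system: -0.7123x+0.4023y = -0.0029−-0.0081z; -0.7606x+-0.4861y = 0.0154−0.0887z
det = 0.6522;  x = -0.0073+0.0487z,  y = -0.0203+0.1063z
quadratic in z: (1.0137)z²+(0.1448)z+(-0.1809)=0, √Δ=0.8686 → z ∈ {-0.4999, 0.3570}; z = -0.4999 (taking z<0)
x = -0.0317, y = -0.0734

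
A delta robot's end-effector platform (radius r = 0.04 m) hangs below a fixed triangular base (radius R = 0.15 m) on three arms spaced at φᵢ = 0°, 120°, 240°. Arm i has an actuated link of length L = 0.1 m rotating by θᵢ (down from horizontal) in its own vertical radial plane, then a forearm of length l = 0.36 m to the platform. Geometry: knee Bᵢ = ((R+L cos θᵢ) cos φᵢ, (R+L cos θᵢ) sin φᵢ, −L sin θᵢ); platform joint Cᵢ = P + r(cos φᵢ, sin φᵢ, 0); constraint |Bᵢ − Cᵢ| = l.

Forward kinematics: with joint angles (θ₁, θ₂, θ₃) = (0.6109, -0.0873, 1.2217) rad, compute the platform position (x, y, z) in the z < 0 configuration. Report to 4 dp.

φ1=0.0°: virtual centre (0.1919, 0.0000, -0.0574), radius l
φ2=120.0°: virtual centre (-0.1048, 0.1815, 0.0087), radius l
O3 = (0.1442·cos240.0°, 0.1442·sin240.0°, -0.0940) = (-0.0721, -0.1249, -0.0940)
subtract pairs → two planes through P
plane₁₂: -0.5934x+0.3631y+0.1322z = 0.0039
Cramer: x(z) = 0.0083+0.0189z;  y(z) = 0.0244-0.3331z
into |P−O₁|² = l²: 1.1113z² + 0.0915z + -0.0920 = 0;  Δ = 0.4174;  z = -0.3319 or 0.2495 → z<0 root = -0.3319
x = 0.0021, y = 0.1349

(0.0021, 0.1349, -0.3319)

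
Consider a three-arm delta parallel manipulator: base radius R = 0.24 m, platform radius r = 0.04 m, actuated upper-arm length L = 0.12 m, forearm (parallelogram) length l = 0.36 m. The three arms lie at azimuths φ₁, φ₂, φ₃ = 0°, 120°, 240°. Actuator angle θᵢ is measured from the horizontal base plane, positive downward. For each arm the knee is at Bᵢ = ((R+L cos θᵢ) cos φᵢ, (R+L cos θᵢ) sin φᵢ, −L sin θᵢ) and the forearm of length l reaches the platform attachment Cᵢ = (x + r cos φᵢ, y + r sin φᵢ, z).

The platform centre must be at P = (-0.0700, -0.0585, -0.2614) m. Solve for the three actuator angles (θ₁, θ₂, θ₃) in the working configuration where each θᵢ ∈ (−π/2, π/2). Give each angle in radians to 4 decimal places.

θ₁ = 1.1342, θ₂ = 0.7848, θ₃ = -0.0874

rotate P by −φ1: (-0.0700, -0.0585, -0.2614)
  e−x'=0.2700;  (l²−L²−(e−x')²−y'²−z²)/2L = -0.1227
  θ1 = atan2(B,A) + arccos(C/0.3758) = 1.1342
φ2=120.0° → target in arm frame (-0.0157, 0.0899)
  A cos θ + B sin θ = C:  0.2157·cos θ + -0.2614·sin θ = -0.0322
  γ=atan2(-0.2614,0.2157)=-0.8810;  ψ=arccos(-0.0949)=1.6658;  θ2=γ+ψ≈0.7848
rotate P by −φ3: (0.0857, -0.0314, -0.2614)
  A=0.1143, B=-0.2614, C=(l²−L²−A²−y'²−z²)/(2L)=0.1367
  √(A²+B²)=0.2853;  θ3 = -1.1585+1.0711 ≈ -0.0874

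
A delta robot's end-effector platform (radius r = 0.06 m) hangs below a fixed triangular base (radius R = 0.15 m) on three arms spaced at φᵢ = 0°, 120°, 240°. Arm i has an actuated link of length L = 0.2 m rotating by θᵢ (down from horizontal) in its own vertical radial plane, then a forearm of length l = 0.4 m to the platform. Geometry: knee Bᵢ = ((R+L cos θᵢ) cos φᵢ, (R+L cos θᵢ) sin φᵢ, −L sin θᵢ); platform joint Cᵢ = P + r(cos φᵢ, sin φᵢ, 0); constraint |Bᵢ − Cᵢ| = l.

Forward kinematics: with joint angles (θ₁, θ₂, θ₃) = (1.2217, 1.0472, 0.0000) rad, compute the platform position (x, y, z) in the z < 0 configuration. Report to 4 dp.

(-0.1427, -0.1675, -0.3911)

arm 1 at φ=0.0°: (R−r)+L cos θ1 = 0.1584;  S1 = (0.1584, 0.0000, -0.1879)
φ2=120.0°: virtual centre (-0.0950, 0.1645, -0.1732), radius l
S3 = (0.2900·cos240.0°, 0.2900·sin240.0°, 0.0000) = (-0.1450, -0.2511, 0.0000)
subtract pairs → two planes through P
linear system: -0.5068x+0.3291y = 0.0057−0.0295z; -0.6068x+-0.5023y = 0.0237−0.3759z
det = 0.4543;  x = -0.0234+0.3049z,  y = -0.0188+0.3800z
into |P−S₁|² = l²: 1.2373z² + 0.2507z + -0.0913 = 0;  Δ = 0.5145;  z = -0.3911 or 0.1885 → z<0 root = -0.3911
x = -0.1427, y = -0.1675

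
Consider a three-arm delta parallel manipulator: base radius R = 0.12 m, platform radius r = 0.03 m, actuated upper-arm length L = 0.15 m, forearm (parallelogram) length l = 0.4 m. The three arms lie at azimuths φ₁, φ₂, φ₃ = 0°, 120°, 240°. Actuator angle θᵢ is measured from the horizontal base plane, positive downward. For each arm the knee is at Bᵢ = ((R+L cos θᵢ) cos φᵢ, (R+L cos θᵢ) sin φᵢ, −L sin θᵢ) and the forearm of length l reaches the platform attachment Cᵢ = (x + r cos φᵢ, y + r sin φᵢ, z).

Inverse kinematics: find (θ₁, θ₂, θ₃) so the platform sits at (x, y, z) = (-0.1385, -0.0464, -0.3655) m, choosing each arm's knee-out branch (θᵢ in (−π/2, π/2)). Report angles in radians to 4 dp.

θ₁ = 0.9595, θ₂ = 0.3488, θ₃ = 0.0000

φ1=0.0° → target in arm frame (-0.1385, -0.0464)
  A=0.2285, B=-0.3655, C=(l²−L²−A²−y'²−z²)/(2L)=-0.1682
  γ=atan2(-0.3655,0.2285)=-1.0121;  ψ=arccos(-0.3902)=1.9716;  θ1=γ+ψ≈0.9595
rotate P by −φ2: (0.0291, 0.1431, -0.3655)
  e−x'=0.0609;  (l²−L²−(e−x')²−y'²−z²)/2L = -0.0676
  θ2 = atan2(B,A) + arccos(C/0.3705) = 0.3488
rotate P by −φ3: (0.1094, -0.0967, -0.3655)
  e−x'=-0.0194;  (l²−L²−(e−x')²−y'²−z²)/2L = -0.0194
  γ=atan2(-0.3655,-0.0194)=-1.6239;  ψ=arccos(-0.0531)=1.6239;  θ3=γ+ψ≈0.0000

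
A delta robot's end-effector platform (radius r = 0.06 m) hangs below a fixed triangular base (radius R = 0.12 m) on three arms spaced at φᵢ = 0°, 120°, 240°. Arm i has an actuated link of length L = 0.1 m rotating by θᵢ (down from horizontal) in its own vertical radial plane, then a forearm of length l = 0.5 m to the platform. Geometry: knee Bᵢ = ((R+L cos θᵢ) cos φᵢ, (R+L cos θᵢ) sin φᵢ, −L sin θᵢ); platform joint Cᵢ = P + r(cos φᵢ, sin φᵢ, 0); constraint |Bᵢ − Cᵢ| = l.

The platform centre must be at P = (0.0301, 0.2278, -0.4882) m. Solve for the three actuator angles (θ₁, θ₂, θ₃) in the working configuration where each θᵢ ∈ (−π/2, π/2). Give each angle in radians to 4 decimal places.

θ₁ = 0.6111, θ₂ = 0.0873, θ₃ = 1.3090

arm 1 (φ=0.0°): x'=0.0301, y'=0.2278
  A=0.0299, B=-0.4882, C=(l²−L²−A²−y'²−z²)/(2L)=-0.2556
  √(A²+B²)=0.4891;  θ1 = -1.5096+2.1207 ≈ 0.6111
rotate P by −φ2: (0.1822, -0.1400, -0.4882)
  e−x'=-0.1222;  (l²−L²−(e−x')²−y'²−z²)/2L = -0.1644
  θ2 = atan2(B,A) + arccos(C/0.5033) = 0.0873
arm 3 (φ=240.0°): x'=-0.2123, y'=-0.0878
  A cos θ + B sin θ = C:  0.2723·cos θ + -0.4882·sin θ = -0.4011
  √(A²+B²)=0.5590;  θ3 = -1.0620+2.3710 ≈ 1.3090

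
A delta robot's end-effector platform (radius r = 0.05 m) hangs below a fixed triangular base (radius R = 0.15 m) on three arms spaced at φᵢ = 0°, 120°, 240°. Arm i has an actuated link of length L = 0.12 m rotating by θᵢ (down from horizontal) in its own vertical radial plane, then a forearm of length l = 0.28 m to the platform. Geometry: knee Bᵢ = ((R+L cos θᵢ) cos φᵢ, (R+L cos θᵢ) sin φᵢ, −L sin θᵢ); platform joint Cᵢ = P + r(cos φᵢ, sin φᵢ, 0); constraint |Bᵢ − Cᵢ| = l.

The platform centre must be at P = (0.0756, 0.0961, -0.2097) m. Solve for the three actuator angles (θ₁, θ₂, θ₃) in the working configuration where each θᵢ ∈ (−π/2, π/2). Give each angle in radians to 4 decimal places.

θ₁ = -0.0868, θ₂ = 0.1745, θ₃ = 1.2214

φ1=0.0° → target in arm frame (0.0756, 0.0961)
  A=0.0244, B=-0.2097, C=(l²−L²−A²−y'²−z²)/(2L)=0.0425
  γ=atan2(-0.2097,0.0244)=-1.4550;  ψ=arccos(0.2012)=1.3682;  θ1=γ+ψ≈-0.0868
φ2=120.0° → target in arm frame (0.0454, -0.1135)
  A=0.0546, B=-0.2097, C=(l²−L²−A²−y'²−z²)/(2L)=0.0173
  θ2 = atan2(B,A) + arccos(C/0.2167) = 0.1745
φ3=240.0° → target in arm frame (-0.1210, 0.0174)
  A=0.2210, B=-0.2097, C=(l²−L²−A²−y'²−z²)/(2L)=-0.1214
  θ3 = atan2(B,A) + arccos(C/0.3047) = 1.2214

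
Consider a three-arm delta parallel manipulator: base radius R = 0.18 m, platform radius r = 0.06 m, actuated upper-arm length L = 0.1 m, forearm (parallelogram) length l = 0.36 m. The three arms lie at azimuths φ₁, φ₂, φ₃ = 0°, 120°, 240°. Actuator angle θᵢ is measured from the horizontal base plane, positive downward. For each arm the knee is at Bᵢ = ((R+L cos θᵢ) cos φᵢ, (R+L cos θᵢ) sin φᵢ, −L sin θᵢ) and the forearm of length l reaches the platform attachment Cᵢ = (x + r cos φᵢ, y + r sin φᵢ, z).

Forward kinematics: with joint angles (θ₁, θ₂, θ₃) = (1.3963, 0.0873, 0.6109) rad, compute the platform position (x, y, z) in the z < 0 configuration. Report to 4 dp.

(-0.1262, 0.0479, -0.3390)

φ1=0.0°: virtual centre (0.1374, 0.0000, -0.0985), radius l
φ2=120.0°: virtual centre (-0.1098, 0.1902, -0.0087), radius l
φ3=240.0°: virtual centre (-0.1010, -0.1749, -0.0574), radius l
|centre ₂|²−|centre ₁|² = 0.0197;  |centre ₃|²−|centre ₁|² = 0.0155
plane₁₂: -0.4943x+0.3804y+0.1795z = 0.0197
Cramer: x(z) = -0.0361+0.2656z;  y(z) = 0.0049-0.1268z
sphere 1 gives Az²+Bz+C=0 with A=1.0866, B=0.1036, C=-0.0898;  B²−4AC=0.4009;  roots -0.3390, 0.2437;  negative root z = -0.3390
x = -0.1262, y = 0.0479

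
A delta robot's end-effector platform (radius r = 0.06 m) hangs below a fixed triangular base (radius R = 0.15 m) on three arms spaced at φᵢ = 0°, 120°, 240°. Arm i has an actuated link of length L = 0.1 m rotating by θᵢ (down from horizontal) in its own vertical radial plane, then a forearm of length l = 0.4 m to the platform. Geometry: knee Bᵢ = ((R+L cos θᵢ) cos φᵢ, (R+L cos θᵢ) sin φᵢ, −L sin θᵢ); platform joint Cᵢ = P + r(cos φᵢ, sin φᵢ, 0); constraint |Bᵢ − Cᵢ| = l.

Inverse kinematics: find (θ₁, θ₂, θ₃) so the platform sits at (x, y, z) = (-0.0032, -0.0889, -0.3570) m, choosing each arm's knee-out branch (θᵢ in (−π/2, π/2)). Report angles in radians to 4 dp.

θ₁ = 0.1745, θ₂ = 0.5233, θ₃ = -0.2618

φ1=0.0° → target in arm frame (-0.0032, -0.0889)
  A cos θ + B sin θ = C:  0.0932·cos θ + -0.3570·sin θ = 0.0298
  γ=atan2(-0.3570,0.0932)=-1.3154;  ψ=arccos(0.0808)=1.4899;  θ1=γ+ψ≈0.1745
φ2=120.0° → target in arm frame (-0.0754, 0.0472)
  e−x'=0.1654;  (l²−L²−(e−x')²−y'²−z²)/2L = -0.0352
  √(A²+B²)=0.3934;  θ2 = -1.1370+1.6603 ≈ 0.5233
rotate P by −φ3: (0.0786, 0.0417, -0.3570)
  A cos θ + B sin θ = C:  0.0114·cos θ + -0.3570·sin θ = 0.1034
  γ=atan2(-0.3570,0.0114)=-1.5388;  ψ=arccos(0.2895)=1.2771;  θ3=γ+ψ≈-0.2618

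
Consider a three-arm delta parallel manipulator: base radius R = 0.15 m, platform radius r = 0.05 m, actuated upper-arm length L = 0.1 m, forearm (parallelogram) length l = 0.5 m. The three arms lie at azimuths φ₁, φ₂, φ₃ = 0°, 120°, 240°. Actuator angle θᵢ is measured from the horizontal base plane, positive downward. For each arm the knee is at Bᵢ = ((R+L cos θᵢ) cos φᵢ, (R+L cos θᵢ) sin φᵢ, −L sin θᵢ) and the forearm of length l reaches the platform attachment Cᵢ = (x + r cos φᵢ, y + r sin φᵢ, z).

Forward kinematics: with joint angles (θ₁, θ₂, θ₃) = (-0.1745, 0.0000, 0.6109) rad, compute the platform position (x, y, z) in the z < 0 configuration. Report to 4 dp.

φ1=0.0°: virtual centre (0.1985, 0.0000, 0.0174), radius l
arm 2 at φ=120.0°: e+L cos θ2 = 0.2000;  S2 = (-0.1000, 0.1732, 0.0000)
arm 3 at φ=240.0°: e+L cos θ3 = 0.1819;  S3 = (-0.0910, -0.1575, -0.0574)
eliminate P² terms by subtracting sphere 1 from 2 and 3
[-0.5970 0.3464 -0.0347]·P = 0.0003;  [-0.5789 -0.3151 -0.1494]·P = -0.0033
det = 0.3886;  x = 0.0027+-0.1614z,  y = 0.0055+-0.1778z
quadratic in z: (1.0577)z²+(0.0265)z+(-0.2113)=0, √Δ=0.9459 → z ∈ {-0.4597, 0.4347}; z = -0.4597 (taking z<0)
x = 0.0769, y = 0.0873

(0.0769, 0.0873, -0.4597)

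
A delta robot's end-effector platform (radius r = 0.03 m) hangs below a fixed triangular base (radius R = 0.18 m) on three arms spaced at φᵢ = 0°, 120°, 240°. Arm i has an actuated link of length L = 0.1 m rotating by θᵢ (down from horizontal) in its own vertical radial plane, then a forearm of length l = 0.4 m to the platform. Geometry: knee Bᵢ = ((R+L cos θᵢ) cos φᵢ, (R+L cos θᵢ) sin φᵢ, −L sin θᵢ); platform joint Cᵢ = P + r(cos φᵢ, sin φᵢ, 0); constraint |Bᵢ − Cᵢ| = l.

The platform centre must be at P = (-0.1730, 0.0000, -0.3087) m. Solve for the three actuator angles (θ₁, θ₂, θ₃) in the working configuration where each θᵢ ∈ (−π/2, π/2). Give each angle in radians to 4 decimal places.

θ₁ = 1.3968, θ₂ = -0.2614, θ₃ = -0.2614

arm 1 (φ=0.0°): x'=-0.1730, y'=0.0000
  e−x'=0.3230;  (l²−L²−(e−x')²−y'²−z²)/2L = -0.2481
  γ=atan2(-0.3087,0.3230)=-0.7628;  ψ=arccos(-0.5553)=2.1596;  θ1=γ+ψ≈1.3968
rotate P by −φ2: (0.0865, 0.1498, -0.3087)
  A cos θ + B sin θ = C:  0.0635·cos θ + -0.3087·sin θ = 0.1411
  γ=atan2(-0.3087,0.0635)=-1.3679;  ψ=arccos(0.4478)=1.1065;  θ2=γ+ψ≈-0.2614
rotate P by −φ3: (0.0865, -0.1498, -0.3087)
  A cos θ + B sin θ = C:  0.0635·cos θ + -0.3087·sin θ = 0.1411
  √(A²+B²)=0.3152;  θ3 = -1.3679+1.1065 ≈ -0.2614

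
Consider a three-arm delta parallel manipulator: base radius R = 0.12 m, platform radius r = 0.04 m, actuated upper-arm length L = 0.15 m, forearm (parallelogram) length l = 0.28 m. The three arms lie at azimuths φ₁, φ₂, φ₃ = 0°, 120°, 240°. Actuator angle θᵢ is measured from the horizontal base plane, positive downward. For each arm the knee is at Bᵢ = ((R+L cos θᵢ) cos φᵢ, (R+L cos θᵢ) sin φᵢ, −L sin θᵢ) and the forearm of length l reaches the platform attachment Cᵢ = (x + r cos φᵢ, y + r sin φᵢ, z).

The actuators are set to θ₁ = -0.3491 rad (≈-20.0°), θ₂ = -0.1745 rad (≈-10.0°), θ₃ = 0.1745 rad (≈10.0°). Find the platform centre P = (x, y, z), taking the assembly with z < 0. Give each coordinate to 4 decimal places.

φ1=0.0°: virtual centre (0.2210, 0.0000, 0.0513), radius l
centre 2 = (0.2277·cos120.0°, 0.2277·sin120.0°, 0.0260) = (-0.1139, 0.1972, 0.0260)
centre 3 = (0.2277·cos240.0°, 0.2277·sin240.0°, -0.0260) = (-0.1139, -0.1972, -0.0260)
|centre ₂|²−|centre ₁|² = 0.0011;  |centre ₃|²−|centre ₁|² = 0.0011
linear system: -0.6696x+0.3944y = 0.0011−-0.0505z; -0.6696x+-0.3944y = 0.0011−-0.1547z
Cramer: x(z) = -0.0016-0.1532z;  y(z) = 0.0000-0.1321z
quadratic in z: (1.0409)z²+(-0.0344)z+(-0.0262)=0, √Δ=0.3323 → z ∈ {-0.1431, 0.1761}; z = -0.1431 (taking z<0)
x = 0.0203, y = 0.0189

(0.0203, 0.0189, -0.1431)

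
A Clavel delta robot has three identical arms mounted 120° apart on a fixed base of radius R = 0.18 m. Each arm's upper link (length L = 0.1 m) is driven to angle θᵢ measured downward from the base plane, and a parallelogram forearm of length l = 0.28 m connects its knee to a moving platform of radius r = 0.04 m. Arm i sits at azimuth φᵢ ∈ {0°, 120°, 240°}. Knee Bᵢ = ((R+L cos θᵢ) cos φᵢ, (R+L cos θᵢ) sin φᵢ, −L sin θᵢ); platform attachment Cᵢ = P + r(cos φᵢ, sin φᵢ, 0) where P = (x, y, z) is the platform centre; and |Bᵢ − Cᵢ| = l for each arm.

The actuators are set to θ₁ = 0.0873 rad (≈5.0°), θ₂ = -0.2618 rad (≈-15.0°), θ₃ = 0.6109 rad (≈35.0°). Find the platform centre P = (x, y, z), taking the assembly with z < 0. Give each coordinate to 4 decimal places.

φ1=0.0°: virtual centre (0.2396, 0.0000, -0.0087), radius l
φ2=120.0°: virtual centre (-0.1183, 0.2049, 0.0259), radius l
centre 3 = (0.2219·cos240.0°, 0.2219·sin240.0°, -0.0574) = (-0.1110, -0.1922, -0.0574)
subtract pairs → two planes through P
plane₁₂: -0.7158x+0.4098y+0.0692z = -0.0008
det = 0.5625;  x = 0.0042+-0.0236z,  y = 0.0053+-0.2101z
into |P−centre ₁|² = l²: 1.0447z² + 0.0263z + -0.0229 = 0;  Δ = 0.0963;  z = -0.1611 or 0.1359 → z<0 root = -0.1611
x = 0.0080, y = 0.0391

(0.0080, 0.0391, -0.1611)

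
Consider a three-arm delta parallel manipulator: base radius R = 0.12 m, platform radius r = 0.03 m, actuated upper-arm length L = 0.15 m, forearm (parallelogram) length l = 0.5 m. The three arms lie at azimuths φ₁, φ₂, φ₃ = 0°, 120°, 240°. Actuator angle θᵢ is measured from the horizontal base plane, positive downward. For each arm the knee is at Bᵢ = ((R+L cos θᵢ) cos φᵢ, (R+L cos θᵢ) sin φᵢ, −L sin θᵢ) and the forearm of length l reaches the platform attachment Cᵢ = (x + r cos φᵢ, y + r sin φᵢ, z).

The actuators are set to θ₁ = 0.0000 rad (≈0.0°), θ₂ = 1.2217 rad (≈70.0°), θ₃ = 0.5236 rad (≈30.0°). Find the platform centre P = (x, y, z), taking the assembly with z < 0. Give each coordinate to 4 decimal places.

(0.1866, -0.1462, -0.4751)

φ1=0.0°: virtual centre (0.2400, 0.0000, 0.0000), radius l
arm 2 at φ=120.0°: ρ2 = 0.1413;  S2 = (-0.0707, 0.1224, -0.1410)
φ3=240.0°: virtual centre (-0.1100, -0.1904, -0.0750), radius l
eliminate P² terms by subtracting sphere 1 from 2 and 3
[-0.6213 0.2448 -0.2819]·P = -0.0178;  [-0.6999 -0.3809 -0.1500]·P = -0.0036
det = 0.4079;  x = 0.0188+-0.3532z,  y = -0.0250+0.2552z
sphere 1 gives Az²+Bz+C=0 with A=1.1899, B=0.1435, C=-0.2004;  B²−4AC=0.9745;  roots -0.4751, 0.3545;  negative root z = -0.4751
x = 0.1866, y = -0.1462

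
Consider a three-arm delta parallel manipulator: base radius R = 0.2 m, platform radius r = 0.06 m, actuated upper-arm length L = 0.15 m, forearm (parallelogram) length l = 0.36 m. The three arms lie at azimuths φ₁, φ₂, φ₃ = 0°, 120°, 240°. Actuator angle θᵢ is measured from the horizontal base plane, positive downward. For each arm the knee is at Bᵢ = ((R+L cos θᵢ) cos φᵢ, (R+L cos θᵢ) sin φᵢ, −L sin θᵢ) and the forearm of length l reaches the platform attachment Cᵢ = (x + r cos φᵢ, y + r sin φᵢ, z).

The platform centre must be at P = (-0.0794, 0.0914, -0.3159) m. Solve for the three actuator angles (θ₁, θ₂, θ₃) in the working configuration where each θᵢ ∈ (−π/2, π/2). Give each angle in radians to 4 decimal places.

θ₁ = 1.0474, θ₂ = 0.0002, θ₃ = 0.8727

rotate P by −φ1: (-0.0794, 0.0914, -0.3159)
  A=0.2194, B=-0.3159, C=(l²−L²−A²−y'²−z²)/(2L)=-0.1639
  θ1 = atan2(B,A) + arccos(C/0.3846) = 1.0474
arm 2 (φ=120.0°): x'=0.1189, y'=0.0231
  A cos θ + B sin θ = C:  0.0211·cos θ + -0.3159·sin θ = 0.0211
  γ=atan2(-0.3159,0.0211)=-1.5040;  ψ=arccos(0.0666)=1.5041;  θ2=γ+ψ≈0.0002
φ3=240.0° → target in arm frame (-0.0395, -0.1145)
  e−x'=0.1795;  (l²−L²−(e−x')²−y'²−z²)/2L = -0.1267
  θ3 = atan2(B,A) + arccos(C/0.3633) = 0.8727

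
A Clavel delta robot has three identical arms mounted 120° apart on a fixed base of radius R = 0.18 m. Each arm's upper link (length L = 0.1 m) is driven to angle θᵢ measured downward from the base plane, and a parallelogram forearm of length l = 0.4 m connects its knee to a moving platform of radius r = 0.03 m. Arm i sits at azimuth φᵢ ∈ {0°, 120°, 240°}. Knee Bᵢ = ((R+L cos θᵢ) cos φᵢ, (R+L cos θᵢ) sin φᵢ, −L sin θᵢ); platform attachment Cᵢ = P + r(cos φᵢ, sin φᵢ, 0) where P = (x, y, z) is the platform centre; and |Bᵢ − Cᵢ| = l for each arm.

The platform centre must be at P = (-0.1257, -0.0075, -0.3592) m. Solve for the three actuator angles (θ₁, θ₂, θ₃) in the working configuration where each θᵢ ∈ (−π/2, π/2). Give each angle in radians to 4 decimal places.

θ₁ = 1.3086, θ₂ = 0.2614, θ₃ = 0.1744

φ1=0.0° → target in arm frame (-0.1257, -0.0075)
  e−x'=0.2757;  (l²−L²−(e−x')²−y'²−z²)/2L = -0.2755
  √(A²+B²)=0.4528;  θ1 = -0.9162+2.2248 ≈ 1.3086
rotate P by −φ2: (0.0564, 0.1126, -0.3592)
  A cos θ + B sin θ = C:  0.0936·cos θ + -0.3592·sin θ = -0.0024
  θ2 = atan2(B,A) + arccos(C/0.3712) = 0.2614
φ3=240.0° → target in arm frame (0.0693, -0.1051)
  e−x'=0.0807;  (l²−L²−(e−x')²−y'²−z²)/2L = 0.0171
  θ3 = atan2(B,A) + arccos(C/0.3681) = 0.1744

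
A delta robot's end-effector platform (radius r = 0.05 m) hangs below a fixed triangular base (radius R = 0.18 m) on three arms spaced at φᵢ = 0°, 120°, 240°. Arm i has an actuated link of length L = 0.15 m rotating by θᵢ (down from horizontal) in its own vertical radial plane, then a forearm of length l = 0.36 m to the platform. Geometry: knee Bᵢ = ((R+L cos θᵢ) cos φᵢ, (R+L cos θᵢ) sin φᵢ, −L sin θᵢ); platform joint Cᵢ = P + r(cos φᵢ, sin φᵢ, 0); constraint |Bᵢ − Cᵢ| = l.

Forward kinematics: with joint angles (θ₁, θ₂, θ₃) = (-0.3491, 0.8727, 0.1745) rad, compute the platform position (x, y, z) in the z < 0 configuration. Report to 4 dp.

φ1=0.0°: virtual centre (0.2710, 0.0000, 0.0513), radius l
φ2=120.0°: virtual centre (-0.1132, 0.1961, -0.1149), radius l
arm 3 at φ=240.0°: e+L cos θ3 = 0.2777;  S3 = (-0.1389, -0.2405, -0.0260)
|S₂|²−|S₁|² = -0.0116;  |S₃|²−|S₁|² = 0.0018
plane₁₂: -0.7683x+0.3922y+-0.3324z = -0.0116
Cramer: x(z) = 0.0071-0.3192z;  y(z) = -0.0157+0.2223z
sphere 1 gives Az²+Bz+C=0 with A=1.1513, B=0.0589, C=-0.0571;  B²−4AC=0.2664;  roots -0.2497, 0.1986;  negative root z = -0.2497
x = 0.0868, y = -0.0712

(0.0868, -0.0712, -0.2497)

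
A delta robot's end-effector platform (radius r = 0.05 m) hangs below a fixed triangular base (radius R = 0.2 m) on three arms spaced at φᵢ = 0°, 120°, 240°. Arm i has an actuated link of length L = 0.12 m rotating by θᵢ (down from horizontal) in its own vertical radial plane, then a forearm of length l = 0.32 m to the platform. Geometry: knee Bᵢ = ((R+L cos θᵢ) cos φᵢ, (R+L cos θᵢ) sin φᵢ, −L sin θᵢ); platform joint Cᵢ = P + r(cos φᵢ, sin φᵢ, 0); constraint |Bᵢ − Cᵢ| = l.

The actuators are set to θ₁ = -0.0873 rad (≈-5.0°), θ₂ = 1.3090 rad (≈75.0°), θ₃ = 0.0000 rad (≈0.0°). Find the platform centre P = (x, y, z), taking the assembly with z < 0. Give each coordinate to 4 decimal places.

(0.0660, -0.1049, -0.2130)

O1 = (0.2695·cos0.0°, 0.2695·sin0.0°, 0.0105) = (0.2695, 0.0000, 0.0105)
O2 = (0.1811·cos120.0°, 0.1811·sin120.0°, -0.1159) = (-0.0905, 0.1568, -0.1159)
φ3=240.0°: virtual centre (-0.1350, -0.2338, 0.0000), radius l
|O₂|²−|O₁|² = -0.0265;  |O₃|²−|O₁|² = 0.0001
linear system: -0.7201x+0.3136y = -0.0265−-0.2527z; -0.8091x+-0.4677y = 0.0001−-0.0209z
Cramer: x(z) = 0.0209-0.2113z;  y(z) = -0.0365+0.3208z
sphere 1 gives Az²+Bz+C=0 with A=1.1475, B=0.0607, C=-0.0392;  B²−4AC=0.1834;  roots -0.2130, 0.1602;  negative root z = -0.2130
x = 0.0660, y = -0.1049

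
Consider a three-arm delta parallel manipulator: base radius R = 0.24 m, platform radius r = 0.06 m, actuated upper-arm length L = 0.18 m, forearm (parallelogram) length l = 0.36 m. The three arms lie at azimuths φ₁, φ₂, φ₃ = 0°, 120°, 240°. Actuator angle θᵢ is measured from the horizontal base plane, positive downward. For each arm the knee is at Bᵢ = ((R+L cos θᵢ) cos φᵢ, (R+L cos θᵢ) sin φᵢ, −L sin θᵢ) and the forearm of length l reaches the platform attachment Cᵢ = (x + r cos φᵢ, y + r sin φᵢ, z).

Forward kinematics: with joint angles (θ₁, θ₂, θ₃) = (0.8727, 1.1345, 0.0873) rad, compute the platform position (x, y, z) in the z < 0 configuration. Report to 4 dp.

(-0.0230, -0.1065, -0.2670)

centre 1 = (0.2957·cos0.0°, 0.2957·sin0.0°, -0.1379) = (0.2957, 0.0000, -0.1379)
arm 2 at φ=120.0°: ρ2 = 0.2561;  centre 2 = (-0.1280, 0.2218, -0.1631)
arm 3 at φ=240.0°: ρ3 = 0.3593;  centre 3 = (-0.1797, -0.3112, -0.0157)
|centre ₂|²−|centre ₁|² = -0.0143;  |centre ₃|²−|centre ₁|² = 0.0229
plane₁₂: -0.8475x+0.4435y+-0.0505z = -0.0143
det = 0.9491;  x = -0.0013+0.0811z,  y = -0.0347+0.2688z
sphere 1 gives Az²+Bz+C=0 with A=1.0788, B=0.2089, C=-0.0211;  B²−4AC=0.1349;  roots -0.2670, 0.0734;  negative root z = -0.2670
x = -0.0230, y = -0.1065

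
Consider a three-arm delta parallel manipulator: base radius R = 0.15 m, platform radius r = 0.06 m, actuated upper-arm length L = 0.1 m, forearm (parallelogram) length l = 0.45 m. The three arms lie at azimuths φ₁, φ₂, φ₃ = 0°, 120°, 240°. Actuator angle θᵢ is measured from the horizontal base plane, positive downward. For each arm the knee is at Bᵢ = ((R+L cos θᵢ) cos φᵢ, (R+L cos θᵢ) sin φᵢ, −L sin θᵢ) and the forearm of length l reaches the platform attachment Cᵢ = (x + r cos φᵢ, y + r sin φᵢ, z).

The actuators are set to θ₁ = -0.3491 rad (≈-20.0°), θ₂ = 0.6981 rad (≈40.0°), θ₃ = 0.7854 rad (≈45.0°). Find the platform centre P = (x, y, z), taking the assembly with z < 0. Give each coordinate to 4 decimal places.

(0.1659, 0.0130, -0.4152)

φ1=0.0°: virtual centre (0.1840, 0.0000, 0.0342), radius l
φ2=120.0°: virtual centre (-0.0833, 0.1443, -0.0643), radius l
arm 3 at φ=240.0°: e+L cos θ3 = 0.1607;  S3 = (-0.0804, -0.1392, -0.0707)
eliminate P² terms by subtracting sphere 1 from 2 and 3
linear system: -0.5345x+0.2886y = -0.0031−-0.1970z; -0.5286x+-0.2784y = -0.0042−-0.2098z
Cramer: x(z) = 0.0069-0.3829z;  y(z) = 0.0019-0.0267z
sphere 1 gives Az²+Bz+C=0 with A=1.1473, B=0.0671, C=-0.1700;  B²−4AC=0.7845;  roots -0.4152, 0.3568;  negative root z = -0.4152
x = 0.1659, y = 0.0130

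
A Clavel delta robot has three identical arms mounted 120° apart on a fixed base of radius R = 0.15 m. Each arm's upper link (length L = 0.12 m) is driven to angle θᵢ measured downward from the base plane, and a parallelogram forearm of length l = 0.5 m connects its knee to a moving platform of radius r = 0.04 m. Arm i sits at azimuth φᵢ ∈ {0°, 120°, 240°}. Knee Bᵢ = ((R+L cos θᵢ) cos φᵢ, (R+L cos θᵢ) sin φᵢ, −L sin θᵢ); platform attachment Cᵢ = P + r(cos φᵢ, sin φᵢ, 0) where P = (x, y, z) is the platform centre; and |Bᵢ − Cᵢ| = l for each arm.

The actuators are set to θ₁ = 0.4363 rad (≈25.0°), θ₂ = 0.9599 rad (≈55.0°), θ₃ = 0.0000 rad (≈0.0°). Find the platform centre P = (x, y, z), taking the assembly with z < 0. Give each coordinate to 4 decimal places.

φ1=0.0°: virtual centre (0.2188, 0.0000, -0.0507), radius l
arm 2 at φ=120.0°: (R−r)+L cos θ2 = 0.1788;  O2 = (-0.0894, 0.1549, -0.0983)
arm 3 at φ=240.0°: (R−r)+L cos θ3 = 0.2300;  O3 = (-0.1150, -0.1992, 0.0000)
|O₂|²−|O₁|² = -0.0088;  |O₃|²−|O₁|² = 0.0025
[-0.6163 0.3097 -0.0952]·P = -0.0088;  [-0.6675 -0.3984 0.1014]·P = 0.0025
Cramer: x(z) = 0.0060-0.0144z;  y(z) = -0.0163+0.2787z
quadratic in z: (1.0779)z²+(0.0984)z+(-0.2019)=0, √Δ=0.9382 → z ∈ {-0.4809, 0.3896}; z = -0.4809 (taking z<0)
x = 0.0130, y = -0.1503

(0.0130, -0.1503, -0.4809)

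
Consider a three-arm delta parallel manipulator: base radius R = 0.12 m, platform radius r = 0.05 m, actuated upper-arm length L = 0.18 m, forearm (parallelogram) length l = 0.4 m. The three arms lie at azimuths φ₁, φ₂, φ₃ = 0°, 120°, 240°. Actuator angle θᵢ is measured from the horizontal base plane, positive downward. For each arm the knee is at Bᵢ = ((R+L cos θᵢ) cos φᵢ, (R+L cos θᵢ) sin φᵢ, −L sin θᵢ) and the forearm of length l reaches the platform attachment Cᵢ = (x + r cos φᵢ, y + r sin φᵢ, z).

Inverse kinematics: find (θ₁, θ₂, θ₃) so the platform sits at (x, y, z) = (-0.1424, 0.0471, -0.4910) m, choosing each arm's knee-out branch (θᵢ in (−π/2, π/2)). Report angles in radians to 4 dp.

φ1=0.0° → target in arm frame (-0.1424, 0.0471)
  A=0.2124, B=-0.4910, C=(l²−L²−A²−y'²−z²)/(2L)=-0.4467
  θ1 = atan2(B,A) + arccos(C/0.5350) = 1.3964
rotate P by −φ2: (0.1120, 0.0998, -0.4910)
  A cos θ + B sin θ = C:  -0.0420·cos θ + -0.4910·sin θ = -0.3478
  θ2 = atan2(B,A) + arccos(C/0.4928) = 0.6981
arm 3 (φ=240.0°): x'=0.0304, y'=-0.1469
  A=0.0396, B=-0.4910, C=(l²−L²−A²−y'²−z²)/(2L)=-0.3795
  √(A²+B²)=0.4926;  θ3 = -1.4903+2.4503 ≈ 0.9599

θ₁ = 1.3964, θ₂ = 0.6981, θ₃ = 0.9599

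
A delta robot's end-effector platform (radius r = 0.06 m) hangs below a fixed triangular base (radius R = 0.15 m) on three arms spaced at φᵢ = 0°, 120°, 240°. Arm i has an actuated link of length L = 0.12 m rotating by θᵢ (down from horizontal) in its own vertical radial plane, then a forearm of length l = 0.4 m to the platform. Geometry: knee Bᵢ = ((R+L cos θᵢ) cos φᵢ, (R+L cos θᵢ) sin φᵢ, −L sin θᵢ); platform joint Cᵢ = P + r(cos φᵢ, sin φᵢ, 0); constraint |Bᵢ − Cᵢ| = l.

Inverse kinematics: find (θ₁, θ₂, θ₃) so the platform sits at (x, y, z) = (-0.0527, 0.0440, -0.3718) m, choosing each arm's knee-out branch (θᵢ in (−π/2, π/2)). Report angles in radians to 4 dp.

rotate P by −φ1: (-0.0527, 0.0440, -0.3718)
  A=0.1427, B=-0.3718, C=(l²−L²−A²−y'²−z²)/(2L)=-0.0622
  √(A²+B²)=0.3982;  θ1 = -1.2043+1.7277 ≈ 0.5234
arm 2 (φ=120.0°): x'=0.0645, y'=0.0236
  A=0.0255, B=-0.3718, C=(l²−L²−A²−y'²−z²)/(2L)=0.0256
  θ2 = atan2(B,A) + arccos(C/0.3727) = -0.0003
rotate P by −φ3: (-0.0118, -0.0676, -0.3718)
  A=0.1018, B=-0.3718, C=(l²−L²−A²−y'²−z²)/(2L)=-0.0315
  γ=atan2(-0.3718,0.1018)=-1.3037;  ψ=arccos(-0.0818)=1.6527;  θ3=γ+ψ≈0.3490

θ₁ = 0.5234, θ₂ = -0.0003, θ₃ = 0.3490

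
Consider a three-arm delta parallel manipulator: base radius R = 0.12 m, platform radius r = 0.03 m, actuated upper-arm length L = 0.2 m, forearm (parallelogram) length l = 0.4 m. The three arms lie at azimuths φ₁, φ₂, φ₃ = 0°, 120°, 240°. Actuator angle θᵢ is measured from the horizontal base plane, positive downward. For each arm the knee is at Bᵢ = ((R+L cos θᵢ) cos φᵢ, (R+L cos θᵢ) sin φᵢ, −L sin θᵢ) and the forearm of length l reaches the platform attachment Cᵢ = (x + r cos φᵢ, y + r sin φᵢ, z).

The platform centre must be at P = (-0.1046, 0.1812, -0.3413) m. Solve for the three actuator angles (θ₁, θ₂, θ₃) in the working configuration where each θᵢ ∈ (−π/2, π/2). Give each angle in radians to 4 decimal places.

φ1=0.0° → target in arm frame (-0.1046, 0.1812)
  e−x'=0.1946;  (l²−L²−(e−x')²−y'²−z²)/2L = -0.1680
  θ1 = atan2(B,A) + arccos(C/0.3929) = 0.9600
rotate P by −φ2: (0.2092, 0.0000, -0.3413)
  e−x'=-0.1192;  (l²−L²−(e−x')²−y'²−z²)/2L = -0.0268
  √(A²+B²)=0.3615;  θ2 = -1.9069+1.6449 ≈ -0.2620
rotate P by −φ3: (-0.1046, -0.1812, -0.3413)
  A=0.1946, B=-0.3413, C=(l²−L²−A²−y'²−z²)/(2L)=-0.1680
  √(A²+B²)=0.3929;  θ3 = -1.0525+2.0126 ≈ 0.9600

θ₁ = 0.9600, θ₂ = -0.2620, θ₃ = 0.9600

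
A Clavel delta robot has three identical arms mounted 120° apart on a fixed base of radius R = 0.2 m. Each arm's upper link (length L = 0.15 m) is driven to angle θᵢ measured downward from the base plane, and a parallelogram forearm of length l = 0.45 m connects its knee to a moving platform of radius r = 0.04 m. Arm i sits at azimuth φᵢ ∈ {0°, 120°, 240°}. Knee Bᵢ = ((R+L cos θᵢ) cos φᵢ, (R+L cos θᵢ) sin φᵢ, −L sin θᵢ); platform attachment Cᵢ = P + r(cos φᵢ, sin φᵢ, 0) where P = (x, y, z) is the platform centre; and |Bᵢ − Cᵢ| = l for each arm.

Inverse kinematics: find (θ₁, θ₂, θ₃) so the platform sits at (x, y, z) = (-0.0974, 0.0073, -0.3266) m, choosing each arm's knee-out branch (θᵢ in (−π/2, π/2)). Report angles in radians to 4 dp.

θ₁ = 0.6111, θ₂ = -0.2620, θ₃ = -0.1744

φ1=0.0° → target in arm frame (-0.0974, 0.0073)
  e−x'=0.2574;  (l²−L²−(e−x')²−y'²−z²)/2L = 0.0234
  √(A²+B²)=0.4158;  θ1 = -0.9033+1.5145 ≈ 0.6111
φ2=120.0° → target in arm frame (0.0550, 0.0807)
  A=0.1050, B=-0.3266, C=(l²−L²−A²−y'²−z²)/(2L)=0.1860
  √(A²+B²)=0.3431;  θ2 = -1.2598+0.9978 ≈ -0.2620
arm 3 (φ=240.0°): x'=0.0424, y'=-0.0880
  A=0.1176, B=-0.3266, C=(l²−L²−A²−y'²−z²)/(2L)=0.1725
  √(A²+B²)=0.3471;  θ3 = -1.2251+1.0507 ≈ -0.1744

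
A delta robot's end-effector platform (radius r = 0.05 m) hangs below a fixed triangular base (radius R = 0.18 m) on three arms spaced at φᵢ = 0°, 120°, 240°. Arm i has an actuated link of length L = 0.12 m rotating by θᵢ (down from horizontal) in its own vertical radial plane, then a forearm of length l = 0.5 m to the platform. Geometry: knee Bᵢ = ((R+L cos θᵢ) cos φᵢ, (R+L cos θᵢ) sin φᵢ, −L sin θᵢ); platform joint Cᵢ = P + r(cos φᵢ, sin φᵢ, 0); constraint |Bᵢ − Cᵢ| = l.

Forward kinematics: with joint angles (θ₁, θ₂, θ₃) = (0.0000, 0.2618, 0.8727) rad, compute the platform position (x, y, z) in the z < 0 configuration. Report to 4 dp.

(0.0914, 0.0896, -0.4656)

O1 = (0.2500·cos0.0°, 0.2500·sin0.0°, 0.0000) = (0.2500, 0.0000, 0.0000)
φ2=120.0°: virtual centre (-0.1230, 0.2130, -0.0311), radius l
φ3=240.0°: virtual centre (-0.1036, -0.1794, -0.0919), radius l
|O₂|²−|O₁|² = -0.0011;  |O₃|²−|O₁|² = -0.0111
plane₁₂: -0.7459x+0.4259y+-0.0621z = -0.0011
det = 0.5688;  x = 0.0090+-0.1769z,  y = 0.0133+-0.1639z
into |P−O₁|² = l²: 1.0581z² + 0.0809z + -0.1918 = 0;  Δ = 0.8181;  z = -0.4656 or 0.3892 → z<0 root = -0.4656
x = 0.0914, y = 0.0896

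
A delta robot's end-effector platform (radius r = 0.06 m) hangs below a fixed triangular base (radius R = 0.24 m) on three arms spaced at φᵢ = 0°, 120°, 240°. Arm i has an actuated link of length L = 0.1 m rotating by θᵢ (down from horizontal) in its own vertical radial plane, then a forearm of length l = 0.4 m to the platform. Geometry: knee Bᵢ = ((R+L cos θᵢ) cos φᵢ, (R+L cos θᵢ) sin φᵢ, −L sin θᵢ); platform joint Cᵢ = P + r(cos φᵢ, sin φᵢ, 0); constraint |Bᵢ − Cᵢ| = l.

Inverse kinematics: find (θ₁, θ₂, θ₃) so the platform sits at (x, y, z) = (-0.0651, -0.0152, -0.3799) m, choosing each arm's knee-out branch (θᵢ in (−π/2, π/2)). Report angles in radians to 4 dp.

φ1=0.0° → target in arm frame (-0.0651, -0.0152)
  A cos θ + B sin θ = C:  0.2451·cos θ + -0.3799·sin θ = -0.2731
  √(A²+B²)=0.4521;  θ1 = -0.9978+2.2195 ≈ 1.2217
rotate P by −φ2: (0.0194, 0.0640, -0.3799)
  A=0.1606, B=-0.3799, C=(l²−L²−A²−y'²−z²)/(2L)=-0.1211
  θ2 = atan2(B,A) + arccos(C/0.4125) = 0.6979
φ3=240.0° → target in arm frame (0.0457, -0.0488)
  e−x'=0.1343;  (l²−L²−(e−x')²−y'²−z²)/2L = -0.0737
  √(A²+B²)=0.4029;  θ3 = -1.2310+1.7547 ≈ 0.5237

θ₁ = 1.2217, θ₂ = 0.6979, θ₃ = 0.5237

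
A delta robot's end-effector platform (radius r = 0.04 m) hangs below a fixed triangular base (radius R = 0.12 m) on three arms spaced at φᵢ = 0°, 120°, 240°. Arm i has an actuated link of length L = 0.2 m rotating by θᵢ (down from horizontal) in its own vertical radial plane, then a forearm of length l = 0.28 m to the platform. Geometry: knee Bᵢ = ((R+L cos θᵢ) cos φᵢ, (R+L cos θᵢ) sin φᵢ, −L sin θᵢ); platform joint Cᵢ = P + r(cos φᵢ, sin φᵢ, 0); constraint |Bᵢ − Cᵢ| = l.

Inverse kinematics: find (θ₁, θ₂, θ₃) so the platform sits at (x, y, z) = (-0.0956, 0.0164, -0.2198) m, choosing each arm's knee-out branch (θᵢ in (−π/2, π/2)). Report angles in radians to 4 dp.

φ1=0.0° → target in arm frame (-0.0956, 0.0164)
  A cos θ + B sin θ = C:  0.1756·cos θ + -0.2198·sin θ = -0.1025
  √(A²+B²)=0.2813;  θ1 = -0.8967+1.9439 ≈ 1.0472
arm 2 (φ=120.0°): x'=0.0620, y'=0.0746
  A cos θ + B sin θ = C:  0.0180·cos θ + -0.2198·sin θ = -0.0395
  θ2 = atan2(B,A) + arccos(C/0.2205) = 0.2618
rotate P by −φ3: (0.0336, -0.0910, -0.2198)
  A=0.0464, B=-0.2198, C=(l²−L²−A²−y'²−z²)/(2L)=-0.0509
  θ3 = atan2(B,A) + arccos(C/0.2246) = 0.4365

θ₁ = 1.0472, θ₂ = 0.2618, θ₃ = 0.4365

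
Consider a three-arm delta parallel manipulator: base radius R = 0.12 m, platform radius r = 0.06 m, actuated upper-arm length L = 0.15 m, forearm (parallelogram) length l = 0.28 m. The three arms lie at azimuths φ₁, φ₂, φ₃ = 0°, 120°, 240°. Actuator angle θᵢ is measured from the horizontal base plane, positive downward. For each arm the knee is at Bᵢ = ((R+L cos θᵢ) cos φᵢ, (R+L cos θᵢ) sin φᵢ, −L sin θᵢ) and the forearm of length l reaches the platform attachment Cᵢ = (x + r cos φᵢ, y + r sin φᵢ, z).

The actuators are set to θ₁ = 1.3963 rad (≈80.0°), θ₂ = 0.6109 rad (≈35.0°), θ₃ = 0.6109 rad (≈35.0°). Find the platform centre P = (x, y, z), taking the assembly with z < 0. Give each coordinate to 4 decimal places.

(-0.1410, 0.0000, -0.3116)

φ1=0.0°: virtual centre (0.0860, 0.0000, -0.1477), radius l
arm 2 at φ=120.0°: e+L cos θ2 = 0.1829;  centre 2 = (-0.0914, 0.1584, -0.0860)
centre 3 = (0.1829·cos240.0°, 0.1829·sin240.0°, -0.0860) = (-0.0914, -0.1584, -0.0860)
subtract pairs → two planes through P
[-0.3550 0.3167 0.1234]·P = 0.0116;  [-0.3550 -0.3167 0.1234]·P = 0.0116
Cramer: x(z) = -0.0327+0.3475z;  y(z) = 0.0000-0.0000z
into |P−centre ₁|² = l²: 1.1208z² + 0.2129z + -0.0425 = 0;  Δ = 0.2357;  z = -0.3116 or 0.1216 → z<0 root = -0.3116
x = -0.1410, y = 0.0000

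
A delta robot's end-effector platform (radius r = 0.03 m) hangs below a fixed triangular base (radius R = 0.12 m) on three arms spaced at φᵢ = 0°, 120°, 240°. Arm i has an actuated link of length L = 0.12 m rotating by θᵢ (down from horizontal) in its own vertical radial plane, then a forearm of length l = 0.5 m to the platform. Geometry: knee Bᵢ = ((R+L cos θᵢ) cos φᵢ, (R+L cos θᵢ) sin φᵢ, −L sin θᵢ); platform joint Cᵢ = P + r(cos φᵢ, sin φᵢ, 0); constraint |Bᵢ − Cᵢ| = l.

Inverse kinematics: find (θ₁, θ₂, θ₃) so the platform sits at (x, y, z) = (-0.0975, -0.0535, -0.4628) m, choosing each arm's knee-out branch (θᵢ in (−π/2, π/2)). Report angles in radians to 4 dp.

θ₁ = 0.5239, θ₂ = 0.1748, θ₃ = -0.1743

φ1=0.0° → target in arm frame (-0.0975, -0.0535)
  A cos θ + B sin θ = C:  0.1875·cos θ + -0.4628·sin θ = -0.0692
  θ1 = atan2(B,A) + arccos(C/0.4993) = 0.5239
φ2=120.0° → target in arm frame (0.0024, 0.1112)
  A=0.0876, B=-0.4628, C=(l²−L²−A²−y'²−z²)/(2L)=0.0058
  γ=atan2(-0.4628,0.0876)=-1.3838;  ψ=arccos(0.0122)=1.5586;  θ2=γ+ψ≈0.1748
rotate P by −φ3: (0.0951, -0.0577, -0.4628)
  e−x'=-0.0051;  (l²−L²−(e−x')²−y'²−z²)/2L = 0.0753
  θ3 = atan2(B,A) + arccos(C/0.4628) = -0.1743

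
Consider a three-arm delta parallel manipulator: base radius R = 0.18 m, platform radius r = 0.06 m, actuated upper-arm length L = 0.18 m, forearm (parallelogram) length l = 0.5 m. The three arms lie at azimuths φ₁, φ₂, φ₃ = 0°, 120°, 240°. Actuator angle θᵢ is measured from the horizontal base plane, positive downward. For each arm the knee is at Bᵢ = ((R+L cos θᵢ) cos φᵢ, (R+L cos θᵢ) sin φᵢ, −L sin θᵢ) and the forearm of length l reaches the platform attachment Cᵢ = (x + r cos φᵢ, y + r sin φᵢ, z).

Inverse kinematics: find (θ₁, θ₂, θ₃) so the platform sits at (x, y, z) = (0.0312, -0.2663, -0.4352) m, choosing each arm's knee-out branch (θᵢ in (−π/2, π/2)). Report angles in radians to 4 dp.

θ₁ = 0.5233, θ₂ = 1.3088, θ₃ = -0.1745

φ1=0.0° → target in arm frame (0.0312, -0.2663)
  e−x'=0.0888;  (l²−L²−(e−x')²−y'²−z²)/2L = -0.1406
  √(A²+B²)=0.4442;  θ1 = -1.3695+1.8928 ≈ 0.5233
arm 2 (φ=120.0°): x'=-0.2462, y'=0.1061
  A=0.3662, B=-0.4352, C=(l²−L²−A²−y'²−z²)/(2L)=-0.3255
  √(A²+B²)=0.5688;  θ2 = -0.8713+2.1801 ≈ 1.3088
arm 3 (φ=240.0°): x'=0.2150, y'=0.1602
  A=-0.0950, B=-0.4352, C=(l²−L²−A²−y'²−z²)/(2L)=-0.0180
  √(A²+B²)=0.4455;  θ3 = -1.7858+1.6112 ≈ -0.1745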